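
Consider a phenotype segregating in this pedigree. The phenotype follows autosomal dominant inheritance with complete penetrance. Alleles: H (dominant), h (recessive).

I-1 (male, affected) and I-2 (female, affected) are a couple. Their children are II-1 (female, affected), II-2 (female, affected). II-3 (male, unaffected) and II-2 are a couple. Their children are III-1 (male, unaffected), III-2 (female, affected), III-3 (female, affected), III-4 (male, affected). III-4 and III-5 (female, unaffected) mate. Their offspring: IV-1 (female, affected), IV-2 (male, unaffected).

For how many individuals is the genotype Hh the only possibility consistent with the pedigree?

5

Obligate heterozygotes: II-2 is affected so carries H and passed h to III-1 (hh), so II-2 is Hh; III-2 is affected so carries H and received h from II-3 (hh), so III-2 is Hh; III-3 is affected so carries H and received h from II-3 (hh), so III-3 is Hh; III-4 is affected so carries H and received h from II-3 (hh), so III-4 is Hh; IV-1 is affected so carries H and received h from III-5 (hh), so IV-1 is Hh.
Every other individual is either homozygous by phenotype or has at least one consistent homozygous assignment, so the count is 5.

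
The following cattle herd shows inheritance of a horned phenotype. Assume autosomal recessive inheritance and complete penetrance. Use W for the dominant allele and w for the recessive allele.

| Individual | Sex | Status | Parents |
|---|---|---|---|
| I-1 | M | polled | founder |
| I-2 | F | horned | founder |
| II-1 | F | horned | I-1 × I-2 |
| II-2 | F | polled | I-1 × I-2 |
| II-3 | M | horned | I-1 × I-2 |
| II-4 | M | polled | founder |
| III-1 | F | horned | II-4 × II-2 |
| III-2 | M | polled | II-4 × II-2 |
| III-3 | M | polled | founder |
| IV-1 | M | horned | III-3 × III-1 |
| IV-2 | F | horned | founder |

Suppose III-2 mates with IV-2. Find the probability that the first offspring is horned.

1/3

II-4 is polled so carries W and passed w to III-1 (ww), so II-4 is Ww.
II-2 is polled so carries W and received w from I-2 (ww), so II-2 is Ww.
III-2 is a polled offspring of II-4 (Ww) × II-2 (Ww), whose cross gives 1/4 WW : 1/2 Ww : 1/4 ww; conditioning on being polled, III-2 is WW with probability 1/3, Ww with probability 2/3.
IV-2 is horned, so IV-2 is ww.
Summing over parental genotype combinations, P(offspring is horned) = 2/3·1/2 = 1/3.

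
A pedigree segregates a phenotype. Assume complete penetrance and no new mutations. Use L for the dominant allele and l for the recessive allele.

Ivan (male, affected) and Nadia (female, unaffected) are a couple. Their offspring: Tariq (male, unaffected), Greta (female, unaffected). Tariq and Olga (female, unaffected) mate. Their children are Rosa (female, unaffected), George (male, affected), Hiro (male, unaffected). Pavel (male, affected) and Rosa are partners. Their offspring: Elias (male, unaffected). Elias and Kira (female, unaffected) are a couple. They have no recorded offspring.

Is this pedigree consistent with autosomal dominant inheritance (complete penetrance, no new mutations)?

No

Under autosomal dominant, George (affected, male) cannot arise from Tariq (unaffected) × Olga (unaffected).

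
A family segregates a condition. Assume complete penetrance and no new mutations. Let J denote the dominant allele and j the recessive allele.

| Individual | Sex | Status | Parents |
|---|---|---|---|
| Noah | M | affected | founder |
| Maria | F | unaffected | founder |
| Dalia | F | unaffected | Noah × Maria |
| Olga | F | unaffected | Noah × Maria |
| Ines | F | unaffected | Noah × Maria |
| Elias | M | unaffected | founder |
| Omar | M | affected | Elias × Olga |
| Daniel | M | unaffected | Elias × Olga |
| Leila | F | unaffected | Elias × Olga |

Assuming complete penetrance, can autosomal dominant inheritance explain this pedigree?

Under autosomal dominant, Omar (affected, male) cannot arise from Elias (unaffected) × Olga (unaffected).

No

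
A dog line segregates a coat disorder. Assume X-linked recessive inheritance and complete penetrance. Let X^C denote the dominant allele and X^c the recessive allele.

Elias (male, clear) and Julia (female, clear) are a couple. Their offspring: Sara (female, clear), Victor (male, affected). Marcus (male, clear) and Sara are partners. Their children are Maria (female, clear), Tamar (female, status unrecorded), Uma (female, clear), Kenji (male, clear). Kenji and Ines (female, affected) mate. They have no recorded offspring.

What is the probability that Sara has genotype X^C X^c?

1/3

Elias is clear, so Elias is X^C Y.
Julia is clear so carries C and passed c to Victor (X^c Y), so Julia is X^C X^c.
Their cross gives offspring ratios 1/2 X^C X^C : 1/2 X^C X^c. Conditioning on Sara being clear, P(X^C X^c) = 1/2 / 1 = 1/2 before taking Sara's own offspring into account.
Marcus is clear, so Marcus is X^C Y.
Now use Sara's offspring. Probability of each recorded status — clear son Kenji: 1/2 if Sara is X^C X^c, 1 if X^C X^C. (Maria, Tamar, Uma: equally likely either way, so uninformative.)
Bayes: P(X^C X^c) = 1/2·1/2 / (1/2·1/2 + 1/2·1) = 1/3.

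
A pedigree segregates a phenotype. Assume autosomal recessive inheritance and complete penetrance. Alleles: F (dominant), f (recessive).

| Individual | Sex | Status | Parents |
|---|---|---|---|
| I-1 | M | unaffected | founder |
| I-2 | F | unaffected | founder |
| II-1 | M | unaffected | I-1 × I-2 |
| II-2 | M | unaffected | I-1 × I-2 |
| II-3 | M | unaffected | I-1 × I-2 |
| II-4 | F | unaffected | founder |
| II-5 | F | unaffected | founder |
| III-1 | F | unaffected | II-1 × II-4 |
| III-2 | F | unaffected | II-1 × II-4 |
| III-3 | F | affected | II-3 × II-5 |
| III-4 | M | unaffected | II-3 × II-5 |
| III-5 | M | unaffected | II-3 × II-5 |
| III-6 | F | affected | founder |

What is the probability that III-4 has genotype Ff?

II-3 is unaffected so carries F and passed f to III-3 (ff), so II-3 is Ff.
II-5 is unaffected so carries F and passed f to III-3 (ff), so II-5 is Ff.
Their cross gives offspring ratios 1/4 FF : 1/2 Ff : 1/4 ff. Conditioning on III-4 being unaffected, P(Ff) = 1/2 / 3/4 = 2/3.

2/3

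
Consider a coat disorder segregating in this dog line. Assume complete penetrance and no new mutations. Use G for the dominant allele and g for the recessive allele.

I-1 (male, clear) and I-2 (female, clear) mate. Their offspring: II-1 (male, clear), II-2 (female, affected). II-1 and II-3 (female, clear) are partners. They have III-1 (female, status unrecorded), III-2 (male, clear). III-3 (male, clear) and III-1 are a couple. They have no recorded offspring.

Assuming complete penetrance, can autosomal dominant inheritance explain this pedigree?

No

Under autosomal dominant, II-2 (affected, female) cannot arise from I-1 (clear) × I-2 (clear).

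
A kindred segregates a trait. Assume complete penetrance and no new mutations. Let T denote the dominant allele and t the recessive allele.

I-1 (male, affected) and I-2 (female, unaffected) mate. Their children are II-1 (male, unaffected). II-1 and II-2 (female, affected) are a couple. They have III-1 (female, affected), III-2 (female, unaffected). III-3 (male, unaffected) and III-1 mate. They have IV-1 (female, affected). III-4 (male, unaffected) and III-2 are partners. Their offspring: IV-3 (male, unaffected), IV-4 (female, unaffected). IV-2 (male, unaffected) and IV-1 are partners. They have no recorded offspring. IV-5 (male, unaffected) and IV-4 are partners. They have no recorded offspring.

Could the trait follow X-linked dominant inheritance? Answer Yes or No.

Yes

A consistent assignment under X-linked dominant exists: I-1 X^T Y, I-2 X^t X^t, II-1 X^t Y, II-2 X^T X^t, III-1 X^T X^t, III-2 X^t X^t, III-3 X^t Y, III-4 X^t Y, IV-1 X^T X^t, IV-2 X^t Y, IV-3 X^t Y, IV-4 X^t X^t, IV-5 X^t Y.
In this assignment every recorded phenotype matches its genotype and every non-founder's genotype is obtainable from its parents' genotypes, so the pedigree is consistent.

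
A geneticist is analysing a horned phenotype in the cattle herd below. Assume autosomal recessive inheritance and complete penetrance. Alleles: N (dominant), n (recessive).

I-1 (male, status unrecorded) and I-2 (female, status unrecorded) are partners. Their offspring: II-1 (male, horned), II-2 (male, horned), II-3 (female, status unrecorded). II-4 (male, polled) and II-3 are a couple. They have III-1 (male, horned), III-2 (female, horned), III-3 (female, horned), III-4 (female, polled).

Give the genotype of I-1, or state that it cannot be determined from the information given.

I-1's phenotype is unrecorded, and no parent or child forces a single allele at both positions; consistent genotype assignments exist with I-1 as Nn or nn.

cannot be determined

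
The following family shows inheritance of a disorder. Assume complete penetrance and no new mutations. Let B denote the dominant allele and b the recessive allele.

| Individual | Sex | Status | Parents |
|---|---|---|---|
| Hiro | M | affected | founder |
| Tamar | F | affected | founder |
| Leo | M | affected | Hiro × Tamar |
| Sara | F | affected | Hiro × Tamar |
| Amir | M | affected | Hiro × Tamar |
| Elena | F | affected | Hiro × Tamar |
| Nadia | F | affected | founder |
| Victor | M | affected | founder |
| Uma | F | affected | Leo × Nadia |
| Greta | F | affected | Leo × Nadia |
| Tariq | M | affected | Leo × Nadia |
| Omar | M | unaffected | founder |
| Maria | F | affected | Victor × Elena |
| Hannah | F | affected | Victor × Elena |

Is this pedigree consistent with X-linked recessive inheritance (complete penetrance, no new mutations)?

A consistent assignment under X-linked recessive exists: Hiro X^b Y, Tamar X^b X^b, Leo X^b Y, Sara X^b X^b, Amir X^b Y, Elena X^b X^b, Nadia X^b X^b, Victor X^b Y, Uma X^b X^b, Greta X^b X^b, Tariq X^b Y, Omar X^B Y, Maria X^b X^b, Hannah X^b X^b.
In this assignment every recorded phenotype matches its genotype and every non-founder's genotype is obtainable from its parents' genotypes, so the pedigree is consistent.

Yes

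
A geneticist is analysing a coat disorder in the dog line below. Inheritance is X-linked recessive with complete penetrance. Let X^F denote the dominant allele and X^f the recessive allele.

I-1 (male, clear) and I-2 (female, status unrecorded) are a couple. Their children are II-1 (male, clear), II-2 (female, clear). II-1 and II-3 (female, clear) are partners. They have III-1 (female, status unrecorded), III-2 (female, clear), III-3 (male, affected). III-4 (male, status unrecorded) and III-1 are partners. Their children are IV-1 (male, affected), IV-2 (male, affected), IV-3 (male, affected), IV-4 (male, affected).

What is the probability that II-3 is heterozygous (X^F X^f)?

II-3 is clear so carries F and passed f to III-1 (X^F X^f, whose F came from II-1), so II-3 is X^F X^f, giving P(X^F X^f) = 1.

1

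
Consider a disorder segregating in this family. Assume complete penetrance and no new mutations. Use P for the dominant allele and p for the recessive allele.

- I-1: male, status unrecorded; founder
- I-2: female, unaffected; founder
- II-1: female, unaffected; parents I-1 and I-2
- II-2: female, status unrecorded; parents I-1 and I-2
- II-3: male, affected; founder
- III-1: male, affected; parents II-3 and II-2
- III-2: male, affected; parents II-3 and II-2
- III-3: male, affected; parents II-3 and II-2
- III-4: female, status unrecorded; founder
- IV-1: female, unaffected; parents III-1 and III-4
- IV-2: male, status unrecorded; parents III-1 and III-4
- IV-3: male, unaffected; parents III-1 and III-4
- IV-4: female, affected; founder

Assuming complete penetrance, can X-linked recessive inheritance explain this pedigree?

A consistent assignment under X-linked recessive exists: I-1 X^P Y, I-2 X^P X^p, II-1 X^P X^P, II-2 X^P X^p, II-3 X^p Y, III-1 X^p Y, III-2 X^p Y, III-3 X^p Y, III-4 X^P X^P, IV-1 X^P X^p, IV-2 X^P Y, IV-3 X^P Y, IV-4 X^p X^p.
In this assignment every recorded phenotype matches its genotype and every non-founder's genotype is obtainable from its parents' genotypes, so the pedigree is consistent.

Yes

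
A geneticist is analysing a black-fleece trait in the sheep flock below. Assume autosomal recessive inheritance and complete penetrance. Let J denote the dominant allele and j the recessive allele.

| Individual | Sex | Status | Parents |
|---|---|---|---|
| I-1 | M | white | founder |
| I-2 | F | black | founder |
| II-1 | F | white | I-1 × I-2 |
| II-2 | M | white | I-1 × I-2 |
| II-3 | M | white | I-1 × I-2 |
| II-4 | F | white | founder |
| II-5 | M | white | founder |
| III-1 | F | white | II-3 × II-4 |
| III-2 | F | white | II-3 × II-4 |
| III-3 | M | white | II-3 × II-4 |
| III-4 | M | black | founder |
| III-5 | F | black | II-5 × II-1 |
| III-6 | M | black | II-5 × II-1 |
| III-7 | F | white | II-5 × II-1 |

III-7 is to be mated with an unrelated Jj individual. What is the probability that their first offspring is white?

II-5 is white so carries J and passed j to III-5 (jj), so II-5 is Jj.
II-1 is white so carries J and received j from I-2 (jj), so II-1 is Jj.
III-7 is a white offspring of II-5 (Jj) × II-1 (Jj), whose cross gives 1/4 JJ : 1/2 Jj : 1/4 jj; conditioning on being white, III-7 is JJ with probability 1/3, Jj with probability 2/3.
Summing over parental genotype combinations, P(offspring is white) = 1/3·1 + 2/3·3/4 = 5/6.

5/6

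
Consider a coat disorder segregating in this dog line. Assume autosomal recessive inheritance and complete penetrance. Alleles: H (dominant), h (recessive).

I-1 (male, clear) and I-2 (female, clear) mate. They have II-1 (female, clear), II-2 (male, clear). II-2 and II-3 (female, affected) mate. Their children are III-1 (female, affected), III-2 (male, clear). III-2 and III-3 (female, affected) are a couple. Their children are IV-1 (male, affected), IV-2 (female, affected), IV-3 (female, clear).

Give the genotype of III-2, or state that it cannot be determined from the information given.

From phenotype alone, III-2 is HH or Hh.
III-2 is clear so carries H and received h from II-3 (hh), so III-2 is Hh.

Hh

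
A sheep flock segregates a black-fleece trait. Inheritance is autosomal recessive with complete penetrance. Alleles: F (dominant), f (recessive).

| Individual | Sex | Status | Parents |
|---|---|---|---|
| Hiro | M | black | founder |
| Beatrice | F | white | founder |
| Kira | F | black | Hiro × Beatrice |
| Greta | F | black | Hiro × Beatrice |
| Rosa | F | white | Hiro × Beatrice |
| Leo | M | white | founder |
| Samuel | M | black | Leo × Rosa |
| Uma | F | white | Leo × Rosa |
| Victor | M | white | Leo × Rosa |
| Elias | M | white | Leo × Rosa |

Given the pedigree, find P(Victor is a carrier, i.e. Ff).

Leo is white so carries F and passed f to Samuel (ff), so Leo is Ff.
Rosa is white so carries F and received f from Hiro (ff), so Rosa is Ff.
Their cross gives offspring ratios 1/4 FF : 1/2 Ff : 1/4 ff. Conditioning on Victor being white, P(Ff) = 1/2 / 3/4 = 2/3.

2/3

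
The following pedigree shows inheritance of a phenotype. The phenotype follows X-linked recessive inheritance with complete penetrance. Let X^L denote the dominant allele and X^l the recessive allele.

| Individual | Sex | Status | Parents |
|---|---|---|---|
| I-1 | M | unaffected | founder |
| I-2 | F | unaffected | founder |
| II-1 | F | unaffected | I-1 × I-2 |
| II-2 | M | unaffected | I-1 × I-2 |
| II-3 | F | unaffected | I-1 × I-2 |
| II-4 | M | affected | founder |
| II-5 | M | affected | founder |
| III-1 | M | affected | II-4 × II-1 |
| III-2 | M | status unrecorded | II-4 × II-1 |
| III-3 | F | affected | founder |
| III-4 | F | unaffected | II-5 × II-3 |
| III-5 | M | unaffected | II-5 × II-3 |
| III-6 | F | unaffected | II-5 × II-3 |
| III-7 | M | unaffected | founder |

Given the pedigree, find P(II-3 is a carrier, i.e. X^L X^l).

I-1 is unaffected, so I-1 is X^L Y.
I-2 is unaffected so carries L and passed l to II-1 (X^L X^l, whose L came from I-1), so I-2 is X^L X^l.
Their cross gives offspring ratios 1/2 X^L X^L : 1/2 X^L X^l. Conditioning on II-3 being unaffected, P(X^L X^l) = 1/2 / 1 = 1/2 before taking II-3's own offspring into account.
II-5 is affected, so II-5 is X^l Y.
Now use II-3's offspring. Probability of each recorded status — unaffected daughter III-4: 1/2 if II-3 is X^L X^l, 1 if X^L X^L; unaffected son III-5: 1/2 if II-3 is X^L X^l, 1 if X^L X^L; unaffected daughter III-6: 1/2 if II-3 is X^L X^l, 1 if X^L X^L.
Bayes: P(X^L X^l) = 1/2·1/8 / (1/2·1/8 + 1/2·1) = 1/9.

1/9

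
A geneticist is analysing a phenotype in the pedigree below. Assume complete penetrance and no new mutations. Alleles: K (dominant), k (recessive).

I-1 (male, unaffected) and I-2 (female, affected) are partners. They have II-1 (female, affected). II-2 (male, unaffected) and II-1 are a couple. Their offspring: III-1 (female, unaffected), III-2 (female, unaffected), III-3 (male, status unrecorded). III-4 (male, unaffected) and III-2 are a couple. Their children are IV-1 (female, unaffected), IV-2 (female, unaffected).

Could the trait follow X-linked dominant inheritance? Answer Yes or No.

Yes

A consistent assignment under X-linked dominant exists: I-1 X^k Y, I-2 X^K X^K, II-1 X^K X^k, II-2 X^k Y, III-1 X^k X^k, III-2 X^k X^k, III-3 X^K Y, III-4 X^k Y, IV-1 X^k X^k, IV-2 X^k X^k.
In this assignment every recorded phenotype matches its genotype and every non-founder's genotype is obtainable from its parents' genotypes, so the pedigree is consistent.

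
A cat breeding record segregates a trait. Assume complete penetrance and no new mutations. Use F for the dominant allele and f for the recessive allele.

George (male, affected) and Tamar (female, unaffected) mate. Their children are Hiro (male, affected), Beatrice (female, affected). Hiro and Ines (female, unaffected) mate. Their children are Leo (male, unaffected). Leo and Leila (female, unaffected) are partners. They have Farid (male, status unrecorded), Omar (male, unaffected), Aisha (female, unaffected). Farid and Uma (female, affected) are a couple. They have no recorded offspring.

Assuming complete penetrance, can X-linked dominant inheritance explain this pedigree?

No

Under X-linked dominant, Hiro (affected, male) cannot arise from George (affected) × Tamar (unaffected).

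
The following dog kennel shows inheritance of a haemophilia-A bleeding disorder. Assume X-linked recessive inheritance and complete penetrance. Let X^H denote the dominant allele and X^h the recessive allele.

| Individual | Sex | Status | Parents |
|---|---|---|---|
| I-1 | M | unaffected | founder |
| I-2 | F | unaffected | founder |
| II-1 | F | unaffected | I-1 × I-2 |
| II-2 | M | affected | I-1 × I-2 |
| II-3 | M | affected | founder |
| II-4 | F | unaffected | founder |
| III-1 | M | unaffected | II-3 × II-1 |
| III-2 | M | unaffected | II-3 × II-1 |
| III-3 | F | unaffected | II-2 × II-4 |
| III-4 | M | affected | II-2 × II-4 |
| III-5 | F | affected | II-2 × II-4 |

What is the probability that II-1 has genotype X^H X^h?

I-1 is unaffected, so I-1 is X^H Y.
I-2 is unaffected so carries H and passed h to II-2 (X^h Y), so I-2 is X^H X^h.
Their cross gives offspring ratios 1/2 X^H X^H : 1/2 X^H X^h. Conditioning on II-1 being unaffected, P(X^H X^h) = 1/2 / 1 = 1/2 before taking II-1's own offspring into account.
II-3 is affected, so II-3 is X^h Y.
Now use II-1's offspring. Probability of each recorded status — unaffected son III-1: 1/2 if II-1 is X^H X^h, 1 if X^H X^H; unaffected son III-2: 1/2 if II-1 is X^H X^h, 1 if X^H X^H.
Bayes: P(X^H X^h) = 1/2·1/4 / (1/2·1/4 + 1/2·1) = 1/5.

1/5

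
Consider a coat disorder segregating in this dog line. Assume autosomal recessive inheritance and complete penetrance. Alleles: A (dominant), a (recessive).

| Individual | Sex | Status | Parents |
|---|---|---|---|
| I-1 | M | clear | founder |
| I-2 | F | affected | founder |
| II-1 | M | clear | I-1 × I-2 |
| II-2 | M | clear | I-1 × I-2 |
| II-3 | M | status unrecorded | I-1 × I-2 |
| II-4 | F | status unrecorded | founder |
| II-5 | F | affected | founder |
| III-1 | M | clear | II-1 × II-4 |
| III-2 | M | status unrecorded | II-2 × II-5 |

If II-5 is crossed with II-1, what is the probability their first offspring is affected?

1/2

II-5 is affected, so II-5 is aa.
II-1 is clear so carries A and received a from I-2 (aa), so II-1 is Aa.
The cross gives 1/2 Aa : 1/2 aa, so P(offspring is affected) = 1/2.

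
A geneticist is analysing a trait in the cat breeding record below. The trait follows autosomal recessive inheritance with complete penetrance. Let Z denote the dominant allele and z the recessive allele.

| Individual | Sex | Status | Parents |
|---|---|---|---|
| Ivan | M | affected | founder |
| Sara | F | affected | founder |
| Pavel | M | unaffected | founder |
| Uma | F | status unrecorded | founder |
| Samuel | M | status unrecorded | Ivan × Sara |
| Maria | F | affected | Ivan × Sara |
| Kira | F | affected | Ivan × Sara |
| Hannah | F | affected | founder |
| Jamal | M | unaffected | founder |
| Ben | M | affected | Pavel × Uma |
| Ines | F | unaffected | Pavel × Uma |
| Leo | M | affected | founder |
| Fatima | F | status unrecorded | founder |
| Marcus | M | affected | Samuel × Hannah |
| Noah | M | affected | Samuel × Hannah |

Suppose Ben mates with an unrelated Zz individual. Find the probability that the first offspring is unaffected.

Ben is affected, so Ben is zz.
The cross gives 1/2 Zz : 1/2 zz, so P(offspring is unaffected) = 1/2.

1/2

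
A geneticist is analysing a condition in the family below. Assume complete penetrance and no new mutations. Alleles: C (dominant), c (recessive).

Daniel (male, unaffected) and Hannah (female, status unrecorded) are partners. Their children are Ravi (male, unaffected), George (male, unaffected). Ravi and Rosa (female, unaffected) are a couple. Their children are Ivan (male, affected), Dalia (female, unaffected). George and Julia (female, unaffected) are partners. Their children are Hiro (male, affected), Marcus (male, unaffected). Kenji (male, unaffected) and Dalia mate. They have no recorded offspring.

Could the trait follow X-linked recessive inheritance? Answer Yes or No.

Yes

A consistent assignment under X-linked recessive exists: Daniel X^C Y, Hannah X^C X^C, Ravi X^C Y, George X^C Y, Rosa X^C X^c, Julia X^C X^c, Ivan X^c Y, Dalia X^C X^C, Kenji X^C Y, Hiro X^c Y, Marcus X^C Y.
In this assignment every recorded phenotype matches its genotype and every non-founder's genotype is obtainable from its parents' genotypes, so the pedigree is consistent.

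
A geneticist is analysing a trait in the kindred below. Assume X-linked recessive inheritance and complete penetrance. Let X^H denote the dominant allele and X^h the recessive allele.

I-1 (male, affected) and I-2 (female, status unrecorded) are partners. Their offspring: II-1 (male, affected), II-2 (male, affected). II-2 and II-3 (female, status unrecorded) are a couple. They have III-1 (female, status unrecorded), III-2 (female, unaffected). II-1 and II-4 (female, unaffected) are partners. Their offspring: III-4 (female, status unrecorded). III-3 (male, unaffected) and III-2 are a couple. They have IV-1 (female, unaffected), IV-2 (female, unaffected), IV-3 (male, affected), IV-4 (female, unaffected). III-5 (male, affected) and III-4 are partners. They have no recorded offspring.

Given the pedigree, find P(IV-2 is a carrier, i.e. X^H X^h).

1/2

III-3 is unaffected, so III-3 is X^H Y.
III-2 is unaffected so carries H and received h from II-2 (X^h Y), so III-2 is X^H X^h.
Their cross gives offspring ratios 1/2 X^H X^H : 1/2 X^H X^h. Conditioning on IV-2 being unaffected, P(X^H X^h) = 1/2 / 1 = 1/2.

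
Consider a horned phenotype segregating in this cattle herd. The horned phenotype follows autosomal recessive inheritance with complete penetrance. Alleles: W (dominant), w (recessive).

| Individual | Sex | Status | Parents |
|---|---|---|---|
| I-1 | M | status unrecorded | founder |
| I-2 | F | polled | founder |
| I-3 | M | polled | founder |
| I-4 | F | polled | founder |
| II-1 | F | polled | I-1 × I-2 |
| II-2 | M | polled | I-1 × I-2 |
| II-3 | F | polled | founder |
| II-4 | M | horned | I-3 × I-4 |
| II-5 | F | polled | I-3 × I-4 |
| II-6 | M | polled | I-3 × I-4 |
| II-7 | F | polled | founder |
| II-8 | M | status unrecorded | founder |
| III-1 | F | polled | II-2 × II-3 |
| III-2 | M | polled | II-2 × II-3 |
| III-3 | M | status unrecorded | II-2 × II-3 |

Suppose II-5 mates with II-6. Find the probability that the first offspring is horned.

I-3 is polled so carries W and passed w to II-4 (ww), so I-3 is Ww.
I-4 is polled so carries W and passed w to II-4 (ww), so I-4 is Ww.
II-5 is a polled offspring of I-3 (Ww) × I-4 (Ww), whose cross gives 1/4 WW : 1/2 Ww : 1/4 ww; conditioning on being polled, II-5 is WW with probability 1/3, Ww with probability 2/3.
II-6 is a polled offspring of I-3 (Ww) × I-4 (Ww), whose cross gives 1/4 WW : 1/2 Ww : 1/4 ww; conditioning on being polled, II-6 is WW with probability 1/3, Ww with probability 2/3.
Summing over parental genotype combinations, P(offspring is horned) = 4/9·1/4 = 1/9.

1/9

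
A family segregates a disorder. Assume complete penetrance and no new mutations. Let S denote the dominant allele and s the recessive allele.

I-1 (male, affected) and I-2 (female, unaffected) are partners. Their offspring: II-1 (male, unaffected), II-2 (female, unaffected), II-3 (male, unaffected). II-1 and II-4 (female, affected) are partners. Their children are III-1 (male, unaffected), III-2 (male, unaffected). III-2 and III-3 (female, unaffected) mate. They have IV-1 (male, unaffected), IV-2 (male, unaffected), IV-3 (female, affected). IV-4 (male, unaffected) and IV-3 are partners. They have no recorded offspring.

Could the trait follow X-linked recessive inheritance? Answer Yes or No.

Under X-linked recessive, III-1 (unaffected, male) cannot arise from II-1 (unaffected) × II-4 (affected).

No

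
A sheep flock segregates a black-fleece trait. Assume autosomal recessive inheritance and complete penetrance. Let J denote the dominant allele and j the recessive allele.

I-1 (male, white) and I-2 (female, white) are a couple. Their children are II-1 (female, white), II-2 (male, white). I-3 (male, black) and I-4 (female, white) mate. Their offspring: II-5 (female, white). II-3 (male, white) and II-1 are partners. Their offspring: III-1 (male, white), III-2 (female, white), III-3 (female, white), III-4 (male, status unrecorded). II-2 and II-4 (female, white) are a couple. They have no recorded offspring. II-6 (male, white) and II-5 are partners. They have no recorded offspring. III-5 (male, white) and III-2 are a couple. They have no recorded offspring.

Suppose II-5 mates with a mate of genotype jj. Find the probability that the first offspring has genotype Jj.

II-5 is white so carries J and received j from I-3 (jj), so II-5 is Jj.
The cross gives 1/2 Jj : 1/2 jj, so P(offspring has genotype Jj) = 1/2.

1/2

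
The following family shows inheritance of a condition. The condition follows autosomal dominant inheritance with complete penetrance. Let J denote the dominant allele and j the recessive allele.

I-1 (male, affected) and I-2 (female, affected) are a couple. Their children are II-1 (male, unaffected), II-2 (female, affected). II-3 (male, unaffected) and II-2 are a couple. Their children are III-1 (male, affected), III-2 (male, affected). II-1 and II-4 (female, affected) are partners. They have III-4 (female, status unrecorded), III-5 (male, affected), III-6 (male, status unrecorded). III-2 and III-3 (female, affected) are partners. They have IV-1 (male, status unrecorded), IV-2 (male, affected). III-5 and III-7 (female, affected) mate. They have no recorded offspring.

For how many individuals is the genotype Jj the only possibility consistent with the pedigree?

5

Obligate heterozygotes: I-1 is affected so carries J and passed j to II-1 (jj), so I-1 is Jj; I-2 is affected so carries J and passed j to II-1 (jj), so I-2 is Jj; III-1 is affected so carries J and received j from II-3 (jj), so III-1 is Jj; III-2 is affected so carries J and received j from II-3 (jj), so III-2 is Jj; III-5 is affected so carries J and received j from II-1 (jj), so III-5 is Jj.
Every other individual is either homozygous by phenotype or has at least one consistent homozygous assignment, so the count is 5.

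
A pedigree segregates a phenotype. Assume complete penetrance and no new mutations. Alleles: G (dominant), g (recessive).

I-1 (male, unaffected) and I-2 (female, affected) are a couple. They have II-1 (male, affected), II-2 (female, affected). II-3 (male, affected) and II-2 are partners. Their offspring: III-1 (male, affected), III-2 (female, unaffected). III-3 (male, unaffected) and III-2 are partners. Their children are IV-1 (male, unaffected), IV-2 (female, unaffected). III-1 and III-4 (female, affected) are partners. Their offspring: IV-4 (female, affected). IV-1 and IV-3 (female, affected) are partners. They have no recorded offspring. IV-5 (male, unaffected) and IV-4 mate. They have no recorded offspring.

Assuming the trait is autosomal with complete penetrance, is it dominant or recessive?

II-3 and II-2 are both affected yet have an unaffected child III-2. Under a recessive model two affected parents are homozygous and every child would be affected, so the trait cannot be recessive.

dominant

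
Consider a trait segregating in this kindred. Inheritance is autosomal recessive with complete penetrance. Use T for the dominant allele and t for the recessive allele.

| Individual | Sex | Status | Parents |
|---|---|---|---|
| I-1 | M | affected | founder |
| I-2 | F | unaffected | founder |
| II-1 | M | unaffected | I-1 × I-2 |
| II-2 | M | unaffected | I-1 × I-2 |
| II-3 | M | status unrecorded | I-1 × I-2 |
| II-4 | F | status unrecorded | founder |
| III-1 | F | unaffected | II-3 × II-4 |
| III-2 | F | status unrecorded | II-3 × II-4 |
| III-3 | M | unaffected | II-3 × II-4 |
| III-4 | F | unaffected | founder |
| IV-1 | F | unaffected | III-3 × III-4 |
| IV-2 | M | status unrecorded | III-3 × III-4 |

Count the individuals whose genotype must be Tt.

Obligate heterozygotes: II-1 is unaffected so carries T and received t from I-1 (tt), so II-1 is Tt; II-2 is unaffected so carries T and received t from I-1 (tt), so II-2 is Tt.
Every other individual is either homozygous by phenotype or has at least one consistent homozygous assignment, so the count is 2.

2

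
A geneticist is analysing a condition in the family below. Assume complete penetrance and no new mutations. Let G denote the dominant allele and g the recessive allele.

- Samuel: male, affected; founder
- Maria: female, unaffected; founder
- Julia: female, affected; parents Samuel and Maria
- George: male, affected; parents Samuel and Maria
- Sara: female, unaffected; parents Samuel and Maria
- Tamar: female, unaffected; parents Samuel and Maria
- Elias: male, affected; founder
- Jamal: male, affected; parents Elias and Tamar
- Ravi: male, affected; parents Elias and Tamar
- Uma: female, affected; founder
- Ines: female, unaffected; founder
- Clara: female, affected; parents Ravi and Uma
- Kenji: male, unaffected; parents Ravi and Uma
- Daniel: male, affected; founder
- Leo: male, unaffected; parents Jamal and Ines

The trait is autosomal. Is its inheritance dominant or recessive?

dominant

Ravi and Uma are both affected yet have an unaffected child Kenji. Under a recessive model two affected parents are homozygous and every child would be affected, so the trait cannot be recessive.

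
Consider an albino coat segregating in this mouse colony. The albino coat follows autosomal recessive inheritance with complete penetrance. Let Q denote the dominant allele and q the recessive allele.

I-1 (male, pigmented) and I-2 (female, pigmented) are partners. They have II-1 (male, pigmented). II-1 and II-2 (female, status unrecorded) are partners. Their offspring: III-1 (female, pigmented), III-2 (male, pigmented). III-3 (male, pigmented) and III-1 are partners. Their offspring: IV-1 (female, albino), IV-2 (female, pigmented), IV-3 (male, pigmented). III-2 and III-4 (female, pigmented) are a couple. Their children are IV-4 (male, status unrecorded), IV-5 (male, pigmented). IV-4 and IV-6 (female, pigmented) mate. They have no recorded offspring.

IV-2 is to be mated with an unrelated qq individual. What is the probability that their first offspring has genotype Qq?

2/3

III-3 is pigmented so carries Q and passed q to IV-1 (qq), so III-3 is Qq.
III-1 is pigmented so carries Q and passed q to IV-1 (qq), so III-1 is Qq.
IV-2 is a pigmented offspring of III-3 (Qq) × III-1 (Qq), whose cross gives 1/4 QQ : 1/2 Qq : 1/4 qq; conditioning on being pigmented, IV-2 is QQ with probability 1/3, Qq with probability 2/3.
Summing over parental genotype combinations, P(offspring has genotype Qq) = 1/3·1 + 2/3·1/2 = 2/3.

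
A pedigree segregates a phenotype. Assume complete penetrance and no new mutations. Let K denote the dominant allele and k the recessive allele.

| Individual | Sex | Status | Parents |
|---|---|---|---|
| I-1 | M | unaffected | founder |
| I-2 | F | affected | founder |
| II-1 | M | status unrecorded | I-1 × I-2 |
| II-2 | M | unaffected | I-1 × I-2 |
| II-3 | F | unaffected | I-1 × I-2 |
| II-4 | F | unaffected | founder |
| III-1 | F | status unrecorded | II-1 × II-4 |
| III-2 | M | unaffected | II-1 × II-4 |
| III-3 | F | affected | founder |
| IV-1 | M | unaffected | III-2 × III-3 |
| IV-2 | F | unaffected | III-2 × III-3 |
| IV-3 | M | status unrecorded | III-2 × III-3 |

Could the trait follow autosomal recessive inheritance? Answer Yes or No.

A consistent assignment under autosomal recessive exists: I-1 KK, I-2 kk, II-1 Kk, II-2 Kk, II-3 Kk, II-4 KK, III-1 KK, III-2 KK, III-3 kk, IV-1 Kk, IV-2 Kk, IV-3 Kk.
In this assignment every recorded phenotype matches its genotype and every non-founder's genotype is obtainable from its parents' genotypes, so the pedigree is consistent.

Yes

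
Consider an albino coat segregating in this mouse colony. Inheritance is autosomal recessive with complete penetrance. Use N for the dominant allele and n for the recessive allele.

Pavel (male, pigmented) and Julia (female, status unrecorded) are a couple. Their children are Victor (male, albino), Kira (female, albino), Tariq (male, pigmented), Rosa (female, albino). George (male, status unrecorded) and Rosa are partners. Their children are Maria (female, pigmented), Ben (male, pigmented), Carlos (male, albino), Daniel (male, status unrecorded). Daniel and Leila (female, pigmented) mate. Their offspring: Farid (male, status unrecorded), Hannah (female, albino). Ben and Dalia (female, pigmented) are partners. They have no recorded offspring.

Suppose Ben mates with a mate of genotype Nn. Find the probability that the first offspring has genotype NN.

1/4

Ben is pigmented so carries N and received n from Rosa (nn), so Ben is Nn.
The cross gives 1/4 NN : 1/2 Nn : 1/4 nn, so P(offspring has genotype NN) = 1/4.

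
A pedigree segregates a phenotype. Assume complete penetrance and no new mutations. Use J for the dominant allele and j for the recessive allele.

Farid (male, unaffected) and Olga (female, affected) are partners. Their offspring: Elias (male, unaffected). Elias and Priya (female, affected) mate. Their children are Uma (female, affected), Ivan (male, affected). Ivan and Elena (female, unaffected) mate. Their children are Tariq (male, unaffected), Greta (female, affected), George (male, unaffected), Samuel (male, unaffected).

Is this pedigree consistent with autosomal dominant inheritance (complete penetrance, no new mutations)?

A consistent assignment under autosomal dominant exists: Farid jj, Olga Jj, Elias jj, Priya JJ, Uma Jj, Ivan Jj, Elena jj, Tariq jj, Greta Jj, George jj, Samuel jj.
In this assignment every recorded phenotype matches its genotype and every non-founder's genotype is obtainable from its parents' genotypes, so the pedigree is consistent.

Yes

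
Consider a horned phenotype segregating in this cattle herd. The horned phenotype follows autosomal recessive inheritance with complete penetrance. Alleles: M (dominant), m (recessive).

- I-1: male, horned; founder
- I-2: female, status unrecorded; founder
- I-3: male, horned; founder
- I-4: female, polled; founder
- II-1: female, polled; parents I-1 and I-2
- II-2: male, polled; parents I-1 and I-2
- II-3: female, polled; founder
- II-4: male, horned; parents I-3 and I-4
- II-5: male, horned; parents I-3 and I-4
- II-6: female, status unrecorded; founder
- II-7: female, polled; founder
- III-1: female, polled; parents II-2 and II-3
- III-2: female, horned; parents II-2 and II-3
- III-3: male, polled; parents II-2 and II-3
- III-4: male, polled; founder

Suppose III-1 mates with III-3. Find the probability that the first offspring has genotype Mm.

4/9

II-2 is polled so carries M and received m from I-1 (mm), so II-2 is Mm.
II-3 is polled so carries M and passed m to III-2 (mm), so II-3 is Mm.
III-1 is a polled offspring of II-2 (Mm) × II-3 (Mm), whose cross gives 1/4 MM : 1/2 Mm : 1/4 mm; conditioning on being polled, III-1 is MM with probability 1/3, Mm with probability 2/3.
III-3 is a polled offspring of II-2 (Mm) × II-3 (Mm), whose cross gives 1/4 MM : 1/2 Mm : 1/4 mm; conditioning on being polled, III-3 is MM with probability 1/3, Mm with probability 2/3.
Summing over parental genotype combinations, P(offspring has genotype Mm) = 2/9·1/2 + 2/9·1/2 + 4/9·1/2 = 4/9.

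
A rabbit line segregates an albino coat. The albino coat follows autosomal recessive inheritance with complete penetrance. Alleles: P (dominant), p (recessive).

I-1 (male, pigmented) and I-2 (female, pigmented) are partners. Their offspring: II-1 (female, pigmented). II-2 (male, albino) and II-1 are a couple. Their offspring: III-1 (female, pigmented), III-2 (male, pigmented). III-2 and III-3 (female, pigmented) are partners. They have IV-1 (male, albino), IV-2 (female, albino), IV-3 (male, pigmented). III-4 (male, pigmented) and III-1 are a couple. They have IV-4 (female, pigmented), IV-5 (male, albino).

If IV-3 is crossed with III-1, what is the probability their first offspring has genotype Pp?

III-2 is pigmented so carries P and received p from II-2 (pp), so III-2 is Pp.
III-3 is pigmented so carries P and passed p to IV-1 (pp), so III-3 is Pp.
IV-3 is a pigmented offspring of III-2 (Pp) × III-3 (Pp), whose cross gives 1/4 PP : 1/2 Pp : 1/4 pp; conditioning on being pigmented, IV-3 is PP with probability 1/3, Pp with probability 2/3.
III-1 is pigmented so carries P and received p from II-2 (pp), so III-1 is Pp.
Summing over parental genotype combinations, P(offspring has genotype Pp) = 1/3·1/2 + 2/3·1/2 = 1/2.

1/2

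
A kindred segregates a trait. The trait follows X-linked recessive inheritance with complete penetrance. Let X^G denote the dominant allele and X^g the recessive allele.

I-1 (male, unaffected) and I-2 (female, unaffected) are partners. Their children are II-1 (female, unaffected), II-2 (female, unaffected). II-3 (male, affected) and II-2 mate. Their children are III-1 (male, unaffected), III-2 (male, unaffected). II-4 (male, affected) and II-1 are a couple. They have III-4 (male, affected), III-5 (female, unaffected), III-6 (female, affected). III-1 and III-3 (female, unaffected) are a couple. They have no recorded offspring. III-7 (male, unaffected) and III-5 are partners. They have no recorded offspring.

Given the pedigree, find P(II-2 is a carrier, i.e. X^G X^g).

I-1 is unaffected, so I-1 is X^G Y.
I-2 is unaffected so carries G and passed g to II-1 (X^G X^g, whose G came from I-1), so I-2 is X^G X^g.
Their cross gives offspring ratios 1/2 X^G X^G : 1/2 X^G X^g. Conditioning on II-2 being unaffected, P(X^G X^g) = 1/2 / 1 = 1/2 before taking II-2's own offspring into account.
II-3 is affected, so II-3 is X^g Y.
Now use II-2's offspring. Probability of each recorded status — unaffected son III-1: 1/2 if II-2 is X^G X^g, 1 if X^G X^G; unaffected son III-2: 1/2 if II-2 is X^G X^g, 1 if X^G X^G.
Bayes: P(X^G X^g) = 1/2·1/4 / (1/2·1/4 + 1/2·1) = 1/5.

1/5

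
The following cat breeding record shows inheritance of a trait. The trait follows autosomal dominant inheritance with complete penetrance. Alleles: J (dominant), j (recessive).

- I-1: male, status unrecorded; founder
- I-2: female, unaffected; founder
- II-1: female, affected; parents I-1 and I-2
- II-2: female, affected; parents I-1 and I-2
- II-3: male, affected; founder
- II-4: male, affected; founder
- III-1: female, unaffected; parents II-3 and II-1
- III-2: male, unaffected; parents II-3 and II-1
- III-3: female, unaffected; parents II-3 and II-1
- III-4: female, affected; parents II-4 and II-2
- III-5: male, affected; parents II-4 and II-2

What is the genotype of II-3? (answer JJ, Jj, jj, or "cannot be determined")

From phenotype alone, II-3 is JJ or Jj.
II-3 is affected so carries J and passed j to III-1 (jj), so II-3 is Jj.

Jj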